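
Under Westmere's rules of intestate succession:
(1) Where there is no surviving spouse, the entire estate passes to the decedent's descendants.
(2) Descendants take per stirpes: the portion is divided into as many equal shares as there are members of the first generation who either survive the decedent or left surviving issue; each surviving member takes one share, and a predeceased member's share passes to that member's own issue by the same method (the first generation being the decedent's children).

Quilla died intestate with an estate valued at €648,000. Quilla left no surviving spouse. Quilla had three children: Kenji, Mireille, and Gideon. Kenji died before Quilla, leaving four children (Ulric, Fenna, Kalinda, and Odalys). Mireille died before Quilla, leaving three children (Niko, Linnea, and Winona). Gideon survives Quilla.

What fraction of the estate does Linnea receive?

Linnea receives 1/9 of the estate.

The entire €648,000 passes to the descendants.
That amount (€648,000) is divided into 3 shares of €216,000: Gideon takes €216,000; Kenji's €216,000 share passes to Kenji's issue; Mireille's €216,000 share passes to Mireille's issue.
Kenji's share (€216,000) is divided into 4 shares of €54,000: Ulric, Fenna, Kalinda, and Odalys each take €54,000.
Mireille's share (€216,000) is divided into 3 shares of €72,000: Niko, Linnea, and Winona each take €72,000.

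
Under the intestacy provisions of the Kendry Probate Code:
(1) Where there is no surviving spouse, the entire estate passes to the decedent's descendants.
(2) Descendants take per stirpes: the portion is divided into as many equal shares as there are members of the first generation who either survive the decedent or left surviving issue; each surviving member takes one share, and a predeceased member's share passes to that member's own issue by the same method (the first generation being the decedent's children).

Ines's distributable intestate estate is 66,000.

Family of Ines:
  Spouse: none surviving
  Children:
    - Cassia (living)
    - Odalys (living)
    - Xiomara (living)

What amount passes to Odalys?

The entire 66,000 passes to the descendants.
That amount (66,000) is divided into 3 shares of 22,000: Cassia, Odalys, and Xiomara each take 22,000.

Odalys receives 22,000.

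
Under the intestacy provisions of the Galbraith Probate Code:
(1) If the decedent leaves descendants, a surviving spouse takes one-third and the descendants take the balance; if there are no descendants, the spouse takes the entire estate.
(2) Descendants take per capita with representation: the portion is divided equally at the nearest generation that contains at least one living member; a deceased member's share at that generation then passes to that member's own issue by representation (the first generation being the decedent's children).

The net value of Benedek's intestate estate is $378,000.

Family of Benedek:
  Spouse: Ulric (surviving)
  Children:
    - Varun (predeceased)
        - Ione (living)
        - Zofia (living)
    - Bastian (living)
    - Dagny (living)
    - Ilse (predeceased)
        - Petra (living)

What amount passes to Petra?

Petra receives $63,000.

Ulric takes one-third of $378,000 = $126,000. The remaining $252,000 passes to the descendants.
The descendants' portion ($252,000) is divided into 4 shares of $63,000: Bastian and Dagny each take $63,000; Varun's $63,000 share passes to Varun's issue; Ilse's $63,000 share passes to Ilse's issue.
Varun's share ($63,000) is divided into 2 shares of $31,500: Ione and Zofia each take $31,500.
Ilse's share ($63,000) passes entirely to Petra.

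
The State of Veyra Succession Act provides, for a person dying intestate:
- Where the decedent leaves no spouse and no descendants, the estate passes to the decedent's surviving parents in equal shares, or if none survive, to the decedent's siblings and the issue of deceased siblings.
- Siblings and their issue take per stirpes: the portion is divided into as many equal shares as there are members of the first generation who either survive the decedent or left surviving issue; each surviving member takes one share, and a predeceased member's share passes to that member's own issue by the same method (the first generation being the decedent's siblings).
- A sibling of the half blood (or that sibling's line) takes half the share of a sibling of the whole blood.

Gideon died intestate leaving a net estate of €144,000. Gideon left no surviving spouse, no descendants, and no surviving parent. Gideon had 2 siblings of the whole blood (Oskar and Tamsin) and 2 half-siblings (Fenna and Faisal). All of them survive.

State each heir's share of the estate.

Fenna: €24,000; Oskar: €48,000; Tamsin: €48,000; Faisal: €24,000

The entire €144,000 passes to the siblings and their issue.
Counting each half-blood sibling's line as half a unit, there are 3 units in €144,000, so one unit is €48,000. Whole-blood lines (Oskar and Tamsin) take €48,000 each; half-blood lines (Fenna and Faisal) take €24,000 each.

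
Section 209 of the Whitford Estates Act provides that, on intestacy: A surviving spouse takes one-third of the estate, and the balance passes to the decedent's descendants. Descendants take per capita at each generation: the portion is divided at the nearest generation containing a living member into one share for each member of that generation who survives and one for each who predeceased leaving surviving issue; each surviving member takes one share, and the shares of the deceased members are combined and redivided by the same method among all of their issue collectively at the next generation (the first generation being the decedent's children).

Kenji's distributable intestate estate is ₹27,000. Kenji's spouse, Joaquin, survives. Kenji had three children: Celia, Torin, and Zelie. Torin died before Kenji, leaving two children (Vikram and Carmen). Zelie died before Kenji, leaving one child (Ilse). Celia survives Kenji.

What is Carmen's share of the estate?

Carmen receives ₹4,000.

Joaquin takes one-third of ₹27,000 = ₹9,000. The remaining ₹18,000 passes to the descendants.
The descendants' portion (₹18,000) is divided at the children's generation into 3 shares of ₹6,000. Celia takes ₹6,000. The 2 shares of the deceased (Torin and Zelie) are combined into a pool of ₹12,000.
That pool (₹12,000) is divided at the grandchildren's generation equally among Vikram, Carmen, and Ilse: ₹4,000 each.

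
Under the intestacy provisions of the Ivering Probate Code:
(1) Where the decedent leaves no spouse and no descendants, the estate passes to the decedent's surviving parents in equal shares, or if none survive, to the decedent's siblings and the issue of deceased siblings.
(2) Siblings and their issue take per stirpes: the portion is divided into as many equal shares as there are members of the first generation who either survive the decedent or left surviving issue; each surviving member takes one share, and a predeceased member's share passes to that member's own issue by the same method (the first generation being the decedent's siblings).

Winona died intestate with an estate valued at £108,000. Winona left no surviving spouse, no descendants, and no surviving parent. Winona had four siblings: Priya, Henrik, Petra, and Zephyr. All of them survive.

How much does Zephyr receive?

Zephyr receives £27,000.

The entire £108,000 passes to the siblings and their issue.
That amount (£108,000) is divided into 4 shares of £27,000: Priya, Henrik, Petra, and Zephyr each take £27,000.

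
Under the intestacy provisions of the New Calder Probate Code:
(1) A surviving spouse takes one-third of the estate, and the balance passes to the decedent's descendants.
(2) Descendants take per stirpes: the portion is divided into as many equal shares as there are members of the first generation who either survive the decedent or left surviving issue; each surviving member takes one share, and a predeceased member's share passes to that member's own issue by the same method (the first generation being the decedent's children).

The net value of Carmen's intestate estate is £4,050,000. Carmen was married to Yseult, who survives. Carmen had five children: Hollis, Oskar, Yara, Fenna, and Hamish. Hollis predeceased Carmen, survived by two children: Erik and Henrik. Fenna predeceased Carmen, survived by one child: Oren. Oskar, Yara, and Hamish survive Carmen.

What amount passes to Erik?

Yseult takes one-third of £4,050,000 = £1,350,000. The remaining £2,700,000 passes to the descendants.
The descendants' portion (£2,700,000) is divided into 5 shares of £540,000: Oskar, Yara, and Hamish each take £540,000; Hollis's £540,000 share passes to Hollis's issue; Fenna's £540,000 share passes to Fenna's issue.
Hollis's share (£540,000) is divided into 2 shares of £270,000: Erik and Henrik each take £270,000.
Fenna's share (£540,000) passes entirely to Oren.

Erik receives £270,000.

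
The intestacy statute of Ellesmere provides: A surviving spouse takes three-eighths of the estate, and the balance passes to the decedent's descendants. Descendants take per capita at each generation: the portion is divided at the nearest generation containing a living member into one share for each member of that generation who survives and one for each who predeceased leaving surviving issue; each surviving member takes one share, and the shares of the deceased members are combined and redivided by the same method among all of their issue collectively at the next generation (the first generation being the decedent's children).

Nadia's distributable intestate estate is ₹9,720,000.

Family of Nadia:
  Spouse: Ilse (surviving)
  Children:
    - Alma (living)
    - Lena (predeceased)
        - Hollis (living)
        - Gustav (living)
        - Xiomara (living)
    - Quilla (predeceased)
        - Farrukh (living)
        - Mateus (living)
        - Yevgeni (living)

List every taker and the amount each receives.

Ilse: ₹3,645,000; Alma: ₹2,025,000; Hollis: ₹675,000; Gustav: ₹675,000; Xiomara: ₹675,000; Farrukh: ₹675,000; Mateus: ₹675,000; Yevgeni: ₹675,000

Ilse takes three-eighths of ₹9,720,000 = ₹3,645,000. The remaining ₹6,075,000 passes to the descendants.
The descendants' portion (₹6,075,000) is divided at the children's generation into 3 shares of ₹2,025,000. Alma takes ₹2,025,000. The 2 shares of the deceased (Lena and Quilla) are combined into a pool of ₹4,050,000.
That pool (₹4,050,000) is divided at the grandchildren's generation equally among Hollis, Gustav, Xiomara, Farrukh, Mateus, and Yevgeni: ₹675,000 each.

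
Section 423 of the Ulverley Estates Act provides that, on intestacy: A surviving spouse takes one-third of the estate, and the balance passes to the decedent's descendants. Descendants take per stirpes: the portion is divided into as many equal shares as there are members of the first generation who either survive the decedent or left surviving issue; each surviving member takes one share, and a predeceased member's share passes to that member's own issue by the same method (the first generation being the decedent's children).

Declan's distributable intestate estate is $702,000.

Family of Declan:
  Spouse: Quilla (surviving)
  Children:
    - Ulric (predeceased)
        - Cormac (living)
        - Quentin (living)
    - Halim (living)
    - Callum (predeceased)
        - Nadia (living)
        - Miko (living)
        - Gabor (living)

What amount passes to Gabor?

Quilla takes one-third of $702,000 = $234,000. The remaining $468,000 passes to the descendants.
The descendants' portion ($468,000) is divided into 3 shares of $156,000: Halim takes $156,000; Ulric's $156,000 share passes to Ulric's issue; Callum's $156,000 share passes to Callum's issue.
Ulric's share ($156,000) is divided into 2 shares of $78,000: Cormac and Quentin each take $78,000.
Callum's share ($156,000) is divided into 3 shares of $52,000: Nadia, Miko, and Gabor each take $52,000.

Gabor receives $52,000.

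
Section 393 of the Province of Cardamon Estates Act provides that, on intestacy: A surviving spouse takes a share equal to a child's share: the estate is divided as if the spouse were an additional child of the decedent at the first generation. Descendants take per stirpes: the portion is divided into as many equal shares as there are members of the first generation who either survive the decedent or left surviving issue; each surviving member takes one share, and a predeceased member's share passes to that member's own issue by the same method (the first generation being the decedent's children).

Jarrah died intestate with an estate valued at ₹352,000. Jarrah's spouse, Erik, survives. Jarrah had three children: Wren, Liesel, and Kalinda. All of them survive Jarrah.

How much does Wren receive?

Wren receives ₹88,000.

The spouse counts as an additional share at the children's level, so there are 4 primary shares of ₹88,000. Erik takes one such share (₹88,000).
The children's combined portion (₹264,000) is divided into 3 shares of ₹88,000: Wren, Liesel, and Kalinda each take ₹88,000.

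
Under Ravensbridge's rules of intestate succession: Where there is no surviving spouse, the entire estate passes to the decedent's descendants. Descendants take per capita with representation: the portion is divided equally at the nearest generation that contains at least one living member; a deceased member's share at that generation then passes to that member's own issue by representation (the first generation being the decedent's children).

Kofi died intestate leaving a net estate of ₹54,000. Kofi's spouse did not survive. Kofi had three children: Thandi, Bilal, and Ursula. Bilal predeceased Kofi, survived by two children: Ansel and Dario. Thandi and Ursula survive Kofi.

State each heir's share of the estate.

Thandi: ₹18,000; Ansel: ₹9,000; Dario: ₹9,000; Ursula: ₹18,000

The entire ₹54,000 passes to the descendants.
That amount (₹54,000) is divided into 3 shares of ₹18,000: Thandi and Ursula each take ₹18,000; Bilal's ₹18,000 share passes to Bilal's issue.
Bilal's share (₹18,000) is divided into 2 shares of ₹9,000: Ansel and Dario each take ₹9,000.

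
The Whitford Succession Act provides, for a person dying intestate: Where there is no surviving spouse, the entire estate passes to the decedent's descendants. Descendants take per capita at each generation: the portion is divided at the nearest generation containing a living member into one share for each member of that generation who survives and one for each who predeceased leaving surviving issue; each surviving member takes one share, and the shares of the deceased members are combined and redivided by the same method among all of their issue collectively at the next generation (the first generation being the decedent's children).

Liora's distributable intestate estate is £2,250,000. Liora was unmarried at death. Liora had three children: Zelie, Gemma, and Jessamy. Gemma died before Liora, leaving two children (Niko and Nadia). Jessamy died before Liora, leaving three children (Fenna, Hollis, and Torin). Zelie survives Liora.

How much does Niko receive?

Niko receives £300,000.

The entire £2,250,000 passes to the descendants.
That amount (£2,250,000) is divided at the children's generation into 3 shares of £750,000. Zelie takes £750,000. The 2 shares of the deceased (Gemma and Jessamy) are combined into a pool of £1,500,000.
That pool (£1,500,000) is divided at the grandchildren's generation equally among Niko, Nadia, Fenna, Hollis, and Torin: £300,000 each.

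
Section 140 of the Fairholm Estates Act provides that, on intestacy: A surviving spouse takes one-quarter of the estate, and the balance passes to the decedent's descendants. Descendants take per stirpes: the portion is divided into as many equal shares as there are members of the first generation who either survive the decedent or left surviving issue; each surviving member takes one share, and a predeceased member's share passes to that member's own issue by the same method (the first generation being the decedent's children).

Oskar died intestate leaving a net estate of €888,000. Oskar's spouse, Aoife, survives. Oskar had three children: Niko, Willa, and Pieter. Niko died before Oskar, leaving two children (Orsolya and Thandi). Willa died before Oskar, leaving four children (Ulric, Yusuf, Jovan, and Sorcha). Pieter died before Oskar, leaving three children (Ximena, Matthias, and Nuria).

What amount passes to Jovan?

Aoife takes one-quarter of €888,000 = €222,000. The remaining €666,000 passes to the descendants.
The descendants' portion (€666,000) is divided into 3 shares of €222,000: Niko's €222,000 share passes to Niko's issue; Willa's €222,000 share passes to Willa's issue; Pieter's €222,000 share passes to Pieter's issue.
Niko's share (€222,000) is divided into 2 shares of €111,000: Orsolya and Thandi each take €111,000.
Willa's share (€222,000) is divided into 4 shares of €55,500: Ulric, Yusuf, Jovan, and Sorcha each take €55,500.
Pieter's share (€222,000) is divided into 3 shares of €74,000: Ximena, Matthias, and Nuria each take €74,000.

Jovan receives €55,500.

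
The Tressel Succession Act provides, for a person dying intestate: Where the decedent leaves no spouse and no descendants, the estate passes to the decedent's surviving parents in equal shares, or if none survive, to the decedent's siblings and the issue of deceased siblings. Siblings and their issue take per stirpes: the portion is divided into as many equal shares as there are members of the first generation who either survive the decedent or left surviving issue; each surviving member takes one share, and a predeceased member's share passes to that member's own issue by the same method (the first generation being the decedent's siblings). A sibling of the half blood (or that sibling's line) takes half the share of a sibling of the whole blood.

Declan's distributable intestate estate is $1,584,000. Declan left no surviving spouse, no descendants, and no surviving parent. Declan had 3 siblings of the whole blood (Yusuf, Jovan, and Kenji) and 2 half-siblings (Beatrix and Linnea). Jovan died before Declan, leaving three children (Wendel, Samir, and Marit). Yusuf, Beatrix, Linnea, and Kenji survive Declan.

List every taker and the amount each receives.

The entire $1,584,000 passes to the siblings and their issue.
Counting each half-blood sibling's line as half a unit, there are 4 units in $1,584,000, so one unit is $396,000. Whole-blood lines (Yusuf, Jovan, and Kenji) take $396,000 each; half-blood lines (Beatrix and Linnea) take $198,000 each.
Jovan's share ($396,000) is divided into 3 shares of $132,000: Wendel, Samir, and Marit each take $132,000.

Yusuf: $396,000; Beatrix: $198,000; Wendel: $132,000; Samir: $132,000; Marit: $132,000; Linnea: $198,000; Kenji: $396,000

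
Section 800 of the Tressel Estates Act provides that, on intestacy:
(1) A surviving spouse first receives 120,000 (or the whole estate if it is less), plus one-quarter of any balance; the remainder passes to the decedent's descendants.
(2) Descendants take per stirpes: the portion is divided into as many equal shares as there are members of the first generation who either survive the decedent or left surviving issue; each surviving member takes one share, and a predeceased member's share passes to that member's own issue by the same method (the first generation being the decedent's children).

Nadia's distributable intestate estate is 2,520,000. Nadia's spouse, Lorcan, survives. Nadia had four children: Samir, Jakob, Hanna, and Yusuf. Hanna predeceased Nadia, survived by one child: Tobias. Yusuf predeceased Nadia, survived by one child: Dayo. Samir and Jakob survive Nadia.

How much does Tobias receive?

Tobias receives 450,000.

Lorcan first takes 120,000, leaving a balance of 2,400,000. Lorcan then takes one-quarter of the balance (600,000), for a total of 720,000. The remaining 1,800,000 passes to the descendants.
The descendants' portion (1,800,000) is divided into 4 shares of 450,000: Samir and Jakob each take 450,000; Hanna's 450,000 share passes to Hanna's issue; Yusuf's 450,000 share passes to Yusuf's issue.
Hanna's share (450,000) passes entirely to Tobias.
Yusuf's share (450,000) passes entirely to Dayo.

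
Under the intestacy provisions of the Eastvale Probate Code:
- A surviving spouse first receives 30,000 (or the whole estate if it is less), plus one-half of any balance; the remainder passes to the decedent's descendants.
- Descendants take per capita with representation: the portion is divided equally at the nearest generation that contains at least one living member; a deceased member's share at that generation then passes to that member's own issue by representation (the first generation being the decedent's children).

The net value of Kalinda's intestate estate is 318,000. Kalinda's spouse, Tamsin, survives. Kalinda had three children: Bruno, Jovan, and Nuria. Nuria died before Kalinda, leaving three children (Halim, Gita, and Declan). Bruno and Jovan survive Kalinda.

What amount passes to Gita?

Tamsin first takes 30,000, leaving a balance of 288,000. Tamsin then takes one-half of the balance (144,000), for a total of 174,000. The remaining 144,000 passes to the descendants.
The descendants' portion (144,000) is divided into 3 shares of 48,000: Bruno and Jovan each take 48,000; Nuria's 48,000 share passes to Nuria's issue.
Nuria's share (48,000) is divided into 3 shares of 16,000: Halim, Gita, and Declan each take 16,000.

Gita receives 16,000.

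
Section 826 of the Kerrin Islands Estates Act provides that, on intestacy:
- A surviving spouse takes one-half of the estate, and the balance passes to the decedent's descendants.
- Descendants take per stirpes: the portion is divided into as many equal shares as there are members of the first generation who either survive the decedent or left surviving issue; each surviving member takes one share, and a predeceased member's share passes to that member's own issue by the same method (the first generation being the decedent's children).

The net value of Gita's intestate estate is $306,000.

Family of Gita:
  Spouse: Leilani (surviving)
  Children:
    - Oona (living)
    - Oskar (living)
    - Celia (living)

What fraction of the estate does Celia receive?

Celia receives 1/6 of the estate.

Leilani takes one-half of $306,000 = $153,000. The remaining $153,000 passes to the descendants.
The descendants' portion ($153,000) is divided into 3 shares of $51,000: Oona, Oskar, and Celia each take $51,000.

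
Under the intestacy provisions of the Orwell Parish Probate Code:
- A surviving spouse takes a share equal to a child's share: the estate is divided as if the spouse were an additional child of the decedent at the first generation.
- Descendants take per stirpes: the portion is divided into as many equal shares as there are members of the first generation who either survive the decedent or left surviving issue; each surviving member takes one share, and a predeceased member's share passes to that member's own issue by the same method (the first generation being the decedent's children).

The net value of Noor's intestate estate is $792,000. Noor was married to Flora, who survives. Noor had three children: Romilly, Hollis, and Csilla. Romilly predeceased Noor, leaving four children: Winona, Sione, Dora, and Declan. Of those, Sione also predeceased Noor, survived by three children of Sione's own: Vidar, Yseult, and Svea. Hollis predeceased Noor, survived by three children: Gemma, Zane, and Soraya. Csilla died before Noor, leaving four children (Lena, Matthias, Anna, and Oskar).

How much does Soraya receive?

Soraya receives $66,000.

The spouse counts as an additional share at the children's level, so there are 4 primary shares of $198,000. Flora takes one such share ($198,000).
The children's combined portion ($594,000) is divided into 3 shares of $198,000: Romilly's $198,000 share passes to Romilly's issue; Hollis's $198,000 share passes to Hollis's issue; Csilla's $198,000 share passes to Csilla's issue.
Romilly's share ($198,000) is divided into 4 shares of $49,500: Winona, Dora, and Declan each take $49,500; Sione's $49,500 share passes to Sione's issue.
Sione's share ($49,500) is divided into 3 shares of $16,500: Vidar, Yseult, and Svea each take $16,500.
Hollis's share ($198,000) is divided into 3 shares of $66,000: Gemma, Zane, and Soraya each take $66,000.
Csilla's share ($198,000) is divided into 4 shares of $49,500: Lena, Matthias, Anna, and Oskar each take $49,500.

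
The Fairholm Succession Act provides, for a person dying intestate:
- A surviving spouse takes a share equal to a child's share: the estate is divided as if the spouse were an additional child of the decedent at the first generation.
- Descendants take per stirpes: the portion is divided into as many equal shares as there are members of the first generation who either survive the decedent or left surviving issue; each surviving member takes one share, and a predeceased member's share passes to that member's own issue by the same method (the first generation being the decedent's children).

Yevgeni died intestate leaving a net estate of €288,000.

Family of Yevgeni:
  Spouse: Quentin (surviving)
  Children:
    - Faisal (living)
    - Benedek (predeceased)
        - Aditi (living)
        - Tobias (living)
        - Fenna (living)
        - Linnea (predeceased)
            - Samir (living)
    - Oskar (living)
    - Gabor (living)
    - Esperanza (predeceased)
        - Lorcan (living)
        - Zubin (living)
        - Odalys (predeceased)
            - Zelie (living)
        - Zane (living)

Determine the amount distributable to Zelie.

Zelie receives €12,000.

The spouse counts as an additional share at the children's level, so there are 6 primary shares of €48,000. Quentin takes one such share (€48,000).
The children's combined portion (€240,000) is divided into 5 shares of €48,000: Faisal, Oskar, and Gabor each take €48,000; Benedek's €48,000 share passes to Benedek's issue; Esperanza's €48,000 share passes to Esperanza's issue.
Benedek's share (€48,000) is divided into 4 shares of €12,000: Aditi, Tobias, and Fenna each take €12,000; Linnea's €12,000 share passes to Linnea's issue.
Linnea's share (€12,000) passes entirely to Samir.
Esperanza's share (€48,000) is divided into 4 shares of €12,000: Lorcan, Zubin, and Zane each take €12,000; Odalys's €12,000 share passes to Odalys's issue.
Odalys's share (€12,000) passes entirely to Zelie.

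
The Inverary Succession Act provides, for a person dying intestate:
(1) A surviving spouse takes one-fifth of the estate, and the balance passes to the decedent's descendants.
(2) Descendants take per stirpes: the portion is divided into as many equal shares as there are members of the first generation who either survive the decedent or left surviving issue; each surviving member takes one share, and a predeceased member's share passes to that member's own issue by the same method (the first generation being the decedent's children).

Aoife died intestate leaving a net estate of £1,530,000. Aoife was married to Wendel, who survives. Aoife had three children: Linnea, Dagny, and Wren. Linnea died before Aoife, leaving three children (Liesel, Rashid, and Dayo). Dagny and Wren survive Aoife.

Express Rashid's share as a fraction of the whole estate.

Rashid receives 4/45 of the estate.

Wendel takes one-fifth of £1,530,000 = £306,000. The remaining £1,224,000 passes to the descendants.
The descendants' portion (£1,224,000) is divided into 3 shares of £408,000: Dagny and Wren each take £408,000; Linnea's £408,000 share passes to Linnea's issue.
Linnea's share (£408,000) is divided into 3 shares of £136,000: Liesel, Rashid, and Dayo each take £136,000.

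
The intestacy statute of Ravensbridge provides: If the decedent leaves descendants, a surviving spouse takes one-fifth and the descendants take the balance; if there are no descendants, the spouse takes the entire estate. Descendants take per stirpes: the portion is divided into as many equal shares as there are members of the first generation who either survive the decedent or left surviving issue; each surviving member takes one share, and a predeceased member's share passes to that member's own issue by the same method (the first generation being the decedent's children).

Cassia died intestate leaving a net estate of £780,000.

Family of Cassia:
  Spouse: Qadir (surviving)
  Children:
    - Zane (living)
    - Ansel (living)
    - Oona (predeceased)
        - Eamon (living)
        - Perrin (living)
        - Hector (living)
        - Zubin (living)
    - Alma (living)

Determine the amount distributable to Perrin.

Perrin receives £39,000.

Qadir takes one-fifth of £780,000 = £156,000. The remaining £624,000 passes to the descendants.
The descendants' portion (£624,000) is divided into 4 shares of £156,000: Zane, Ansel, and Alma each take £156,000; Oona's £156,000 share passes to Oona's issue.
Oona's share (£156,000) is divided into 4 shares of £39,000: Eamon, Perrin, Hector, and Zubin each take £39,000.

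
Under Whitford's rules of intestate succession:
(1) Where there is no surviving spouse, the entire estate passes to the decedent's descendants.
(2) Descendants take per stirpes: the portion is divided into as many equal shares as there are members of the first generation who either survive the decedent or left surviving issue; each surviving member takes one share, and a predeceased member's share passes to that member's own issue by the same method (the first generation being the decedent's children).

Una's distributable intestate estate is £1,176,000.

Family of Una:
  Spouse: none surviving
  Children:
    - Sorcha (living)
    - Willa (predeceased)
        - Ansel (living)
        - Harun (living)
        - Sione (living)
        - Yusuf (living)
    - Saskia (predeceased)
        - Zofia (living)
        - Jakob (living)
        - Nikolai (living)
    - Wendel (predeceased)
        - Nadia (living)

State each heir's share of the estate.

Sorcha: £294,000; Ansel: £73,500; Harun: £73,500; Sione: £73,500; Yusuf: £73,500; Zofia: £98,000; Jakob: £98,000; Nikolai: £98,000; Nadia: £294,000

The entire £1,176,000 passes to the descendants.
That amount (£1,176,000) is divided into 4 shares of £294,000: Sorcha takes £294,000; Willa's £294,000 share passes to Willa's issue; Saskia's £294,000 share passes to Saskia's issue; Wendel's £294,000 share passes to Wendel's issue.
Willa's share (£294,000) is divided into 4 shares of £73,500: Ansel, Harun, Sione, and Yusuf each take £73,500.
Saskia's share (£294,000) is divided into 3 shares of £98,000: Zofia, Jakob, and Nikolai each take £98,000.
Wendel's share (£294,000) passes entirely to Nadia.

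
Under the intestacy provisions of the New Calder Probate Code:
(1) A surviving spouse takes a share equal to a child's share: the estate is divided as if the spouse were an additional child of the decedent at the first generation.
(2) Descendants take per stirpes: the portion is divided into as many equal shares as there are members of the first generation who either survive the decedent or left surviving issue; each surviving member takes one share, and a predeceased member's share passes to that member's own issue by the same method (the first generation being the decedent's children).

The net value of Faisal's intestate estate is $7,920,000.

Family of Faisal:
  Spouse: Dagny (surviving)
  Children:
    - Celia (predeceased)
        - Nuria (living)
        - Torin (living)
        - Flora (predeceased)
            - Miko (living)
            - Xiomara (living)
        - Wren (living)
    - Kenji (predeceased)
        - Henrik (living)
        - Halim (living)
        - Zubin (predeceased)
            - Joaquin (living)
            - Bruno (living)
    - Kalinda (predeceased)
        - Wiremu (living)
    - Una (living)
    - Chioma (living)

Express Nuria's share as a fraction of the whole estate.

Nuria receives 1/24 of the estate.

The spouse counts as an additional share at the children's level, so there are 6 primary shares of $1,320,000. Dagny takes one such share ($1,320,000).
The children's combined portion ($6,600,000) is divided into 5 shares of $1,320,000: Una and Chioma each take $1,320,000; Celia's $1,320,000 share passes to Celia's issue; Kenji's $1,320,000 share passes to Kenji's issue; Kalinda's $1,320,000 share passes to Kalinda's issue.
Celia's share ($1,320,000) is divided into 4 shares of $330,000: Nuria, Torin, and Wren each take $330,000; Flora's $330,000 share passes to Flora's issue.
Flora's share ($330,000) is divided into 2 shares of $165,000: Miko and Xiomara each take $165,000.
Kenji's share ($1,320,000) is divided into 3 shares of $440,000: Henrik and Halim each take $440,000; Zubin's $440,000 share passes to Zubin's issue.
Zubin's share ($440,000) is divided into 2 shares of $220,000: Joaquin and Bruno each take $220,000.
Kalinda's share ($1,320,000) passes entirely to Wiremu.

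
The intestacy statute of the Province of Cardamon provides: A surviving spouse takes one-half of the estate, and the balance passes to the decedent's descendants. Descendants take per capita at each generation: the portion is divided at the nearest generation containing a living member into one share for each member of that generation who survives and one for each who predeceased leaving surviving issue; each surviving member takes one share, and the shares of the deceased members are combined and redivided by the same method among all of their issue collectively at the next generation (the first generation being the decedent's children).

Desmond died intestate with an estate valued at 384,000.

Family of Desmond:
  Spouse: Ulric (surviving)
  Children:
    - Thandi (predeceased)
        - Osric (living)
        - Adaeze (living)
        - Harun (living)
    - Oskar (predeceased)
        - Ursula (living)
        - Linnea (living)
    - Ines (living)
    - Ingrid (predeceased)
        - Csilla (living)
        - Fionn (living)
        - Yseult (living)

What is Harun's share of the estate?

Harun receives 18,000.

Ulric takes one-half of 384,000 = 192,000. The remaining 192,000 passes to the descendants.
The descendants' portion (192,000) is divided at the children's generation into 4 shares of 48,000. Ines takes 48,000. The 3 shares of the deceased (Thandi, Oskar, and Ingrid) are combined into a pool of 144,000.
That pool (144,000) is divided at the grandchildren's generation equally among Osric, Adaeze, Harun, Ursula, Linnea, Csilla, Fionn, and Yseult: 18,000 each.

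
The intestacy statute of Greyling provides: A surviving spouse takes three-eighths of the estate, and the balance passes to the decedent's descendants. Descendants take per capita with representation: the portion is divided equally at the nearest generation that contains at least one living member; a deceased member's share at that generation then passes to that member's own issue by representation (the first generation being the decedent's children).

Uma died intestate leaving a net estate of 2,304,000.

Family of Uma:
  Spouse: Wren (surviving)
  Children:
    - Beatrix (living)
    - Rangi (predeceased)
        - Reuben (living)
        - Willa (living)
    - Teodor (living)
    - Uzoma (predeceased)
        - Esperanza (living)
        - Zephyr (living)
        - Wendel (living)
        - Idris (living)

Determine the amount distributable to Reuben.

Reuben receives 180,000.

Wren takes three-eighths of 2,304,000 = 864,000. The remaining 1,440,000 passes to the descendants.
The descendants' portion (1,440,000) is divided into 4 shares of 360,000: Beatrix and Teodor each take 360,000; Rangi's 360,000 share passes to Rangi's issue; Uzoma's 360,000 share passes to Uzoma's issue.
Rangi's share (360,000) is divided into 2 shares of 180,000: Reuben and Willa each take 180,000.
Uzoma's share (360,000) is divided into 4 shares of 90,000: Esperanza, Zephyr, Wendel, and Idris each take 90,000.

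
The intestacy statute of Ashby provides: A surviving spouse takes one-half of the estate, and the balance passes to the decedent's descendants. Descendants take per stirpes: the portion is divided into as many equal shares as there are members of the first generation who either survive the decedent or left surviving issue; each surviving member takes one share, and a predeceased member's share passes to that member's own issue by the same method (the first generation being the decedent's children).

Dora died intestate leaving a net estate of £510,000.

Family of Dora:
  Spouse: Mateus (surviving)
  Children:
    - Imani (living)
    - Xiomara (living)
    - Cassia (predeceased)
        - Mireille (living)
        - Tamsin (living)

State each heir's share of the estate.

Mateus: £255,000; Imani: £85,000; Xiomara: £85,000; Mireille: £42,500; Tamsin: £42,500

Mateus takes one-half of £510,000 = £255,000. The remaining £255,000 passes to the descendants.
The descendants' portion (£255,000) is divided into 3 shares of £85,000: Imani and Xiomara each take £85,000; Cassia's £85,000 share passes to Cassia's issue.
Cassia's share (£85,000) is divided into 2 shares of £42,500: Mireille and Tamsin each take £42,500.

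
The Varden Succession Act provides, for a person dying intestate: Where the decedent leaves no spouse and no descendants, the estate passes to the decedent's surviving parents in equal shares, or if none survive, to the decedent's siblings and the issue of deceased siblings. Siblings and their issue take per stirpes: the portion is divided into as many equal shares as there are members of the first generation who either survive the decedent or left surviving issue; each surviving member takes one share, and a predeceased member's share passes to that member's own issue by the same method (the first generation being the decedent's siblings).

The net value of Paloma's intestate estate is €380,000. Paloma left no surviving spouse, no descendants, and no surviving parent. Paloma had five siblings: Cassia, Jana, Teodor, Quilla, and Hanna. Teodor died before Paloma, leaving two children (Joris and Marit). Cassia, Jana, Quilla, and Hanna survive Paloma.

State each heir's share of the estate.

Cassia: €76,000; Jana: €76,000; Joris: €38,000; Marit: €38,000; Quilla: €76,000; Hanna: €76,000

The entire €380,000 passes to the siblings and their issue.
That amount (€380,000) is divided into 5 shares of €76,000: Cassia, Jana, Quilla, and Hanna each take €76,000; Teodor's €76,000 share passes to Teodor's issue.
Teodor's share (€76,000) is divided into 2 shares of €38,000: Joris and Marit each take €38,000.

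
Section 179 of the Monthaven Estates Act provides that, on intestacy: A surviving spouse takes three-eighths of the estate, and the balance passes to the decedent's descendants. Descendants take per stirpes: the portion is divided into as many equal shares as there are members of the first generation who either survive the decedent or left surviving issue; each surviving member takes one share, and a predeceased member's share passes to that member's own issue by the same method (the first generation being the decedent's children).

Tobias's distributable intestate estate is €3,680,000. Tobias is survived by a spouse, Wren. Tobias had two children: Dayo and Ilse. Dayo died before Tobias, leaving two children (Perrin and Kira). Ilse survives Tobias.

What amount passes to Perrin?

Perrin receives €575,000.

Wren takes three-eighths of €3,680,000 = €1,380,000. The remaining €2,300,000 passes to the descendants.
The descendants' portion (€2,300,000) is divided into 2 shares of €1,150,000: Ilse takes €1,150,000; Dayo's €1,150,000 share passes to Dayo's issue.
Dayo's share (€1,150,000) is divided into 2 shares of €575,000: Perrin and Kira each take €575,000.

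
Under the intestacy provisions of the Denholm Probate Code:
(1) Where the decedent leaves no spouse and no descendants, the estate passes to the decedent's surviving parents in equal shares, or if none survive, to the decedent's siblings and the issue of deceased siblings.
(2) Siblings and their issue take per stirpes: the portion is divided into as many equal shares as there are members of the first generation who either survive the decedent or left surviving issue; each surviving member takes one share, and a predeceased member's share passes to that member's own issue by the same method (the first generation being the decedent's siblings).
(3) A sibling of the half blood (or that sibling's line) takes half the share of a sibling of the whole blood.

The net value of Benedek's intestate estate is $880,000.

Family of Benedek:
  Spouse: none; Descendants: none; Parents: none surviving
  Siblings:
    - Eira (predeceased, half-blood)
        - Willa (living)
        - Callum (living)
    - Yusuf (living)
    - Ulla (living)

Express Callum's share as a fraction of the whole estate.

Callum receives 1/10 of the estate.

The entire $880,000 passes to the siblings and their issue.
Counting each half-blood sibling's line as half a unit, there are 5/2 units in $880,000, so one unit is $352,000. Whole-blood lines (Yusuf and Ulla) take $352,000 each; half-blood lines (Eira) take $176,000 each.
Eira's share ($176,000) is divided into 2 shares of $88,000: Willa and Callum each take $88,000.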